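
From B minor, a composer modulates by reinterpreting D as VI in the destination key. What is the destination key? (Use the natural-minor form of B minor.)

F# minor

The numeral VI denotes a major triad on scale degree 6. With D on degree 6, the tonic of the new key is F#.
Degree 6 carries a major triad in minor keys, so the destination is F# minor.
Check: the diatonic triads of F# minor (natural minor) are F#m (i), G#dim (ii°), A (III), Bm (iv), C#m (v), D (VI), E (VII) — D is indeed VI.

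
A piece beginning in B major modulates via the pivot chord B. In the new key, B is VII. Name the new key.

The numeral VII denotes a major triad on scale degree 7. With B on degree 7, the tonic of the new key is C#.
Degree 7 carries a major triad in natural-minor keys, so the destination is C# minor.
Check: the diatonic triads of C# minor (natural minor) are C#m (i), D#dim (ii°), E (III), F#m (iv), G#m (v), A (VI), B (VII) — B is indeed VII.

C# minor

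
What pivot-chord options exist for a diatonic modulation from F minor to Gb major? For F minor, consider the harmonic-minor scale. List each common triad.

Triads in F minor (harmonic minor): F minor (i), G diminished (ii°), Ab augmented (III+), Bb minor (iv), C major (V), Db major (VI), E diminished (vii°).
Triads in Gb major: Gb major (I), Ab minor (ii), Bb minor (iii), Cb major (IV), Db major (V), Eb minor (vi), F diminished (vii°).
Shared triads with their functions: Bb minor (iv in F minor, iii in Gb major); Db major (VI in F minor, V in Gb major).

Bbm, Db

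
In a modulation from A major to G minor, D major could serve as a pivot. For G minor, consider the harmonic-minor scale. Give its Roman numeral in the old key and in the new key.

IV in A major; V in G minor

The scale of A major is A B C# D E F# G#; D is degree 4, and the triad built there (D-F#-A) is major, so it is IV.
The scale of G minor (harmonic minor) is G A Bb C D Eb F#; D is degree 5, and the triad built there (D-F#-A) is major, so it is V.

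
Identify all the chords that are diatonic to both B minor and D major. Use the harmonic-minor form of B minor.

Bm, C♯dim, Em, G

Triads in B minor (harmonic minor): Bm (i), C♯dim (ii°), Daug (III+), Em (iv), F♯ (V), G (VI), A♯dim (vii°).
Triads in D major: D (I), Em (ii), F♯m (iii), G (IV), A (V), Bm (vi), C♯dim (vii°).
Shared triads with their functions: Bm (i in B minor, vi in D major); C♯dim (ii° in B minor, vii° in D major); Em (iv in B minor, ii in D major); G (VI in B minor, IV in D major).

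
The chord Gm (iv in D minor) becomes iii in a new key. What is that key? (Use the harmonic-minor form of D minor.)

The numeral iii denotes a minor triad on scale degree 3. With G on degree 3, the tonic of the new key is Eb.
Degree 3 carries a minor triad in major keys, so the destination is Eb major.
Check: the diatonic triads of Eb major are Eb (I), Fm (ii), Gm (iii), Ab (IV), Bb (V), Cm (vi), Ddim (vii°) — Gm is indeed iii.

Eb major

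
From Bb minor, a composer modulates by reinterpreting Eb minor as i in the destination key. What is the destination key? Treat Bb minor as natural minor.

The numeral i denotes a minor triad on scale degree 1. With Eb on degree 1, the tonic of the new key is Eb.
Degree 1 carries a minor triad in minor keys, so the destination is Eb minor.
Check: the diatonic triads of Eb minor (natural minor) are Ebm (i), Fdim (ii°), Gb (III), Abm (iv), Bbm (v), Cb (VI), Db (VII) — Eb minor is indeed i.

Eb minor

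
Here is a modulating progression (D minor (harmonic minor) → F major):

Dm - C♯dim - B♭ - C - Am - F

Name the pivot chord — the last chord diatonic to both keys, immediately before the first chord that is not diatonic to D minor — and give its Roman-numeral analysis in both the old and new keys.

Chords diatonic to D minor: Dm, Edim, Faug, Gm, A, B♭, C♯dim.
Reading the progression, the first chord not in that set is C, so the modulation leaves D minor there.
The chord immediately before C is B♭, which is diatonic to both keys: VI in D minor and IV in F major.

B♭ — VI in D minor, IV in F major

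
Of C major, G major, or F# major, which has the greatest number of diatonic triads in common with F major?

Triads of F major: F major (I), G minor (ii), A minor (iii), Bb major (IV), C major (V), D minor (vi), E diminished (vii°).
C major shares 4: F, Am, C, Dm.
G major shares 2: Am, C.
F# major shares 0: none.
The most common triads (4) are shared with C major.

C major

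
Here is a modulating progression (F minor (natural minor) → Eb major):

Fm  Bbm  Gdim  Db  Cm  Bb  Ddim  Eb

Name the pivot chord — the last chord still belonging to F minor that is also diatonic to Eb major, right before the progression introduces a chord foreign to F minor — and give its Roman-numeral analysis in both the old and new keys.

Cm — v in F minor, vi in Eb major

Chords diatonic to F minor: Fm, Gdim, Ab, Bbm, Cm, Db, Eb.
Reading the progression, the first chord not in that set is Bb, so the modulation leaves F minor there.
The chord immediately before Bb is Cm, which is diatonic to both keys: v in F minor and vi in Eb major.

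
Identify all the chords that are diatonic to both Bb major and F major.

Triads in Bb major: Bb (I), Cm (ii), Dm (iii), Eb (IV), F (V), Gm (vi), Adim (vii°).
Triads in F major: F (I), Gm (ii), Am (iii), Bb (IV), C (V), Dm (vi), Edim (vii°).
Shared triads with their functions: Bb (I in Bb major, IV in F major); Dm (iii in Bb major, vi in F major); F (V in Bb major, I in F major); Gm (vi in Bb major, ii in F major).

Bb, Dm, F, Gm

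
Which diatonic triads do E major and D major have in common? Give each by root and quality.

F#m, A

Triads in E major: E major (I), F# minor (ii), G# minor (iii), A major (IV), B major (V), C# minor (vi), D# diminished (vii°).
Triads in D major: D major (I), E minor (ii), F# minor (iii), G major (IV), A major (V), B minor (vi), C# diminished (vii°).
Shared triads with their functions: F# minor (ii in E major, iii in D major); A major (IV in E major, V in D major).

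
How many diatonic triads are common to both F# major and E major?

Diatonic triads of F# major: F# major (I), G# minor (ii), A# minor (iii), B major (IV), C# major (V), D# minor (vi), E# diminished (vii°).
Diatonic triads of E major: E major (I), F# minor (ii), G# minor (iii), A major (IV), B major (V), C# minor (vi), D# diminished (vii°).
Matching root and quality in both lists: G# minor, B major.
That gives 2 common triads.

2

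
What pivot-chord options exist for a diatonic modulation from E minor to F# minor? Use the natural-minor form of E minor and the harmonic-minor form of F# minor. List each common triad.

Triads in E minor (natural minor): E minor (i), F# diminished (ii°), G major (III), A minor (iv), B minor (v), C major (VI), D major (VII).
Triads in F# minor (harmonic minor): F# minor (i), G# diminished (ii°), A augmented (III+), B minor (iv), C# major (V), D major (VI), E# diminished (vii°).
Shared triads with their functions: B minor (v in E minor, iv in F# minor); D major (VII in E minor, VI in F# minor).

Bm, D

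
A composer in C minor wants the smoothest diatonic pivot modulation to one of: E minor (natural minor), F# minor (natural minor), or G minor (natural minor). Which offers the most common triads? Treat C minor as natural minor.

G minor

Triads of C minor (natural minor): Cm (i), Ddim (ii°), Eb (III), Fm (iv), Gm (v), Ab (VI), Bb (VII).
E minor (natural minor) shares 0: none.
F# minor (natural minor) shares 0: none.
G minor (natural minor) shares 4: Cm, Eb, Gm, Bb.
The most common triads (4) are shared with G minor.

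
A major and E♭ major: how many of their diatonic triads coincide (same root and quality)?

Diatonic triads of A major: A major (I), B minor (ii), C♯ minor (iii), D major (IV), E major (V), F♯ minor (vi), G♯ diminished (vii°).
Diatonic triads of E♭ major: E♭ major (I), F minor (ii), G minor (iii), A♭ major (IV), B♭ major (V), C minor (vi), D diminished (vii°).
No triad has the same root and quality in both keys.

0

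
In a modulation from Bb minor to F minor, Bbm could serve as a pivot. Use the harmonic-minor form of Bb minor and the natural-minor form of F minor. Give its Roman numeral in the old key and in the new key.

i in Bb minor; iv in F minor

The scale of Bb minor (harmonic minor) is Bb C Db Eb F Gb A; Bb is degree 1, and the triad built there (Bb-Db-F) is minor, so it is i.
The scale of F minor (natural minor) is F G Ab Bb C Db Eb; Bb is degree 4, and the triad built there (Bb-Db-F) is minor, so it is iv.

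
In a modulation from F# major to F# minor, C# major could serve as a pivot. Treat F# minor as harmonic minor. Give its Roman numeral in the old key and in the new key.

The scale of F# major is F# G# A# B C# D# E#; C# is degree 5, and the triad built there (C#-E#-G#) is major, so it is V.
The scale of F# minor (harmonic minor) is F# G# A B C# D E#; C# is degree 5, and the triad built there (C#-E#-G#) is major, so it is V.

V in F# major; V in F# minor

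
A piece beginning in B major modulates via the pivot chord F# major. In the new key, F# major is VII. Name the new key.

G# minor

The numeral VII denotes a major triad on scale degree 7. With F# on degree 7, the tonic of the new key is G#.
Degree 7 carries a major triad in natural-minor keys, so the destination is G# minor.
Check: the diatonic triads of G# minor (natural minor) are G#m (i), A#dim (ii°), B (III), C#m (iv), D#m (v), E (VI), F# (VII) — F# major is indeed VII.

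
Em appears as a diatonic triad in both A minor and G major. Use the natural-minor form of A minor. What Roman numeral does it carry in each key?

The scale of A minor (natural minor) is A B C D E F G; E is degree 5, and the triad built there (E-G-B) is minor, so it is v.
The scale of G major is G A B C D E F♯; E is degree 6, and the triad built there (E-G-B) is minor, so it is vi.

v in A minor; vi in G major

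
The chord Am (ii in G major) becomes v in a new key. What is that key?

The numeral v denotes a minor triad on scale degree 5. With A on degree 5, the tonic of the new key is D.
Degree 5 carries a minor triad in natural-minor keys, so the destination is D minor.
Check: the diatonic triads of D minor (natural minor) are Dm (i), Edim (ii°), F (III), Gm (iv), Am (v), Bb (VI), C (VII) — Am is indeed v.

D minor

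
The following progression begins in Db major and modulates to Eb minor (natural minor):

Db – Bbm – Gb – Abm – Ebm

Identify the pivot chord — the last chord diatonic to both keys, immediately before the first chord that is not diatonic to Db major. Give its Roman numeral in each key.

Chords diatonic to Db major: Db, Ebm, Fm, Gb, Ab, Bbm, Cdim.
Reading the progression, the first chord not in that set is Abm, so the modulation leaves Db major there.
The chord immediately before Abm is Gb, which is diatonic to both keys: IV in Db major and III in Eb minor.

Gb — IV in Db major, III in Eb minor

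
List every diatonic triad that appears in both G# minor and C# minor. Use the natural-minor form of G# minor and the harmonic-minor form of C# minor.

Triads in G# minor (natural minor): G# minor (i), A# diminished (ii°), B major (III), C# minor (iv), D# minor (v), E major (VI), F# major (VII).
Triads in C# minor (harmonic minor): C# minor (i), D# diminished (ii°), E augmented (III+), F# minor (iv), G# major (V), A major (VI), B# diminished (vii°).
Shared triads with their functions: C# minor (iv in G# minor, i in C# minor).

C#m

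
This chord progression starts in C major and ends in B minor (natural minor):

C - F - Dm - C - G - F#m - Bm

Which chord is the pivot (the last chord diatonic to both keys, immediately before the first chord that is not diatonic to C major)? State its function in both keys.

G — V in C major, VI in B minor

Chords diatonic to C major: C, Dm, Em, F, G, Am, Bdim.
Reading the progression, the first chord not in that set is F#m, so the modulation leaves C major there.
The chord immediately before F#m is G, which is diatonic to both keys: V in C major and VI in B minor.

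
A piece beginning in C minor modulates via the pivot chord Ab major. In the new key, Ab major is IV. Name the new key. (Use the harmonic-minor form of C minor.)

Eb major

The numeral IV denotes a major triad on scale degree 4. With Ab on degree 4, the tonic of the new key is Eb.
Degree 4 carries a major triad in major keys, so the destination is Eb major.
Check: the diatonic triads of Eb major are Eb (I), Fm (ii), Gm (iii), Ab (IV), Bb (V), Cm (vi), Ddim (vii°) — Ab major is indeed IV.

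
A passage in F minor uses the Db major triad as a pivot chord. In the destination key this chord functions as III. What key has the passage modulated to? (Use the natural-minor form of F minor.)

Bb minor

The numeral III denotes a major triad on scale degree 3. With Db on degree 3, the tonic of the new key is Bb.
Degree 3 carries a major triad in natural-minor keys, so the destination is Bb minor.
Check: the diatonic triads of Bb minor (natural minor) are Bbm (i), Cdim (ii°), Db (III), Ebm (iv), Fm (v), Gb (VI), Ab (VII) — Db major is indeed III.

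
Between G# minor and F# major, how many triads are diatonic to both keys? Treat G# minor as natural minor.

4

Diatonic triads of G# minor (natural minor): G#m (i), A#dim (ii°), B (III), C#m (iv), D#m (v), E (VI), F# (VII).
Diatonic triads of F# major: F# (I), G#m (ii), A#m (iii), B (IV), C# (V), D#m (vi), E#dim (vii°).
Matching root and quality in both lists: G#m, B, D#m, F#.
That gives 4 common triads.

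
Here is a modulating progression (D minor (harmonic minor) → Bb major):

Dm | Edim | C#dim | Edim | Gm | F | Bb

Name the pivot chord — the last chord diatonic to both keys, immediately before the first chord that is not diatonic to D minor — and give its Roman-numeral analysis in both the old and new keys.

Chords diatonic to D minor: Dm, Edim, Faug, Gm, A, Bb, C#dim.
Reading the progression, the first chord not in that set is F, so the modulation leaves D minor there.
The chord immediately before F is Gm, which is diatonic to both keys: iv in D minor and vi in Bb major.

Gm — iv in D minor, vi in Bb major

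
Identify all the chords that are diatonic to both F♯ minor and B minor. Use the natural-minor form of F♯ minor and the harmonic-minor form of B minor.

Triads in F♯ minor (natural minor): F♯ minor (i), G♯ diminished (ii°), A major (III), B minor (iv), C♯ minor (v), D major (VI), E major (VII).
Triads in B minor (harmonic minor): B minor (i), C♯ diminished (ii°), D augmented (III+), E minor (iv), F♯ major (V), G major (VI), A♯ diminished (vii°).
Shared triads with their functions: B minor (iv in F♯ minor, i in B minor).

Bm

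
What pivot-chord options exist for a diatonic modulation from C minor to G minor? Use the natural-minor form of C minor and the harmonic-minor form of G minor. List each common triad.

Cm, Eb, Gm

Triads in C minor (natural minor): Cm (i), Ddim (ii°), Eb (III), Fm (iv), Gm (v), Ab (VI), Bb (VII).
Triads in G minor (harmonic minor): Gm (i), Adim (ii°), Bbaug (III+), Cm (iv), D (V), Eb (VI), F#dim (vii°).
Shared triads with their functions: Cm (i in C minor, iv in G minor); Eb (III in C minor, VI in G minor); Gm (v in C minor, i in G minor).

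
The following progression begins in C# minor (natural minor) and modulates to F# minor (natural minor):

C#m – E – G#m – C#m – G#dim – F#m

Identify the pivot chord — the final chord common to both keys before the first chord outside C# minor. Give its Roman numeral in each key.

Chords diatonic to C# minor: C#m, D#dim, E, F#m, G#m, A, B.
Reading the progression, the first chord not in that set is G#dim, so the modulation leaves C# minor there.
The chord immediately before G#dim is C#m, which is diatonic to both keys: i in C# minor and v in F# minor.

C#m — i in C# minor, v in F# minor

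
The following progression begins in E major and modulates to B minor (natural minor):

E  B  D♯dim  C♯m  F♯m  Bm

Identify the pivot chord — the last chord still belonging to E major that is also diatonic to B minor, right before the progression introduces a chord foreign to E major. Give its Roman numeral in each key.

F♯m — ii in E major, v in B minor

Chords diatonic to E major: E, F♯m, G♯m, A, B, C♯m, D♯dim.
Reading the progression, the first chord not in that set is Bm, so the modulation leaves E major there.
The chord immediately before Bm is F♯m, which is diatonic to both keys: ii in E major and v in B minor.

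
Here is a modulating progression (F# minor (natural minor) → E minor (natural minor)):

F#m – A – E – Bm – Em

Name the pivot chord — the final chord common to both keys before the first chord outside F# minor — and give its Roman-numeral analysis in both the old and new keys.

Chords diatonic to F# minor: F#m, G#dim, A, Bm, C#m, D, E.
Reading the progression, the first chord not in that set is Em, so the modulation leaves F# minor there.
The chord immediately before Em is Bm, which is diatonic to both keys: iv in F# minor and v in E minor.

Bm — iv in F# minor, v in E minor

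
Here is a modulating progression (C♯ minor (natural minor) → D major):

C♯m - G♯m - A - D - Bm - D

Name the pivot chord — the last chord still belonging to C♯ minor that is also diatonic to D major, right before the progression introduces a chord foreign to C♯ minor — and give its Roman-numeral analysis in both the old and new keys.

Chords diatonic to C♯ minor: C♯m, D♯dim, E, F♯m, G♯m, A, B.
Reading the progression, the first chord not in that set is D, so the modulation leaves C♯ minor there.
The chord immediately before D is A, which is diatonic to both keys: VI in C♯ minor and V in D major.

A — VI in C♯ minor, V in D major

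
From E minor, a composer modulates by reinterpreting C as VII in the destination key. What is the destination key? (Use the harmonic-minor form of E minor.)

D minor

The numeral VII denotes a major triad on scale degree 7. With C on degree 7, the tonic of the new key is D.
Degree 7 carries a major triad in natural-minor keys, so the destination is D minor.
Check: the diatonic triads of D minor (natural minor) are Dm (i), Edim (ii°), F (III), Gm (iv), Am (v), B♭ (VI), C (VII) — C is indeed VII.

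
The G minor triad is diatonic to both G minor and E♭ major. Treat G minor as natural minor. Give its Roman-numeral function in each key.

i in G minor; iii in E♭ major

The scale of G minor (natural minor) is G A B♭ C D E♭ F; G is degree 1, and the triad built there (G-B♭-D) is minor, so it is i.
The scale of E♭ major is E♭ F G A♭ B♭ C D; G is degree 3, and the triad built there (G-B♭-D) is minor, so it is iii.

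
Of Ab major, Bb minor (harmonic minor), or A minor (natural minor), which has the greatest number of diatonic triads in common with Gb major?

Bb minor

Triads of Gb major: Gb major (I), Ab minor (ii), Bb minor (iii), Cb major (IV), Db major (V), Eb minor (vi), F diminished (vii°).
Ab major shares 2: Bbm, Db.
Bb minor (harmonic minor) shares 3: Gb, Bbm, Ebm.
A minor (natural minor) shares 0: none.
The most common triads (3) are shared with Bb minor.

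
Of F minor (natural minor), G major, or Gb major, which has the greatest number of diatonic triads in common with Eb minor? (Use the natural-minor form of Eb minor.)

Gb major

Triads of Eb minor (natural minor): Ebm (i), Fdim (ii°), Gb (III), Abm (iv), Bbm (v), Cb (VI), Db (VII).
F minor (natural minor) shares 2: Bbm, Db.
G major shares 0: none.
Gb major shares 7: Ebm, Fdim, Gb, Abm, Bbm, Cb, Db.
The most common triads (7) are shared with Gb major.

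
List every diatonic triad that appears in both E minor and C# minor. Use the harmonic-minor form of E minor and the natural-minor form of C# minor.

B, D#dim

Triads in E minor (harmonic minor): E minor (i), F# diminished (ii°), G augmented (III+), A minor (iv), B major (V), C major (VI), D# diminished (vii°).
Triads in C# minor (natural minor): C# minor (i), D# diminished (ii°), E major (III), F# minor (iv), G# minor (v), A major (VI), B major (VII).
Shared triads with their functions: B major (V in E minor, VII in C# minor); D# diminished (vii° in E minor, ii° in C# minor).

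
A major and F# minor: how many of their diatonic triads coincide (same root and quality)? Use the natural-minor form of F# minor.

7

Diatonic triads of A major: A (I), Bm (ii), C#m (iii), D (IV), E (V), F#m (vi), G#dim (vii°).
Diatonic triads of F# minor (natural minor): F#m (i), G#dim (ii°), A (III), Bm (iv), C#m (v), D (VI), E (VII).
Matching root and quality in both lists: A, Bm, C#m, D, E, F#m, G#dim.
That gives 7 common triads.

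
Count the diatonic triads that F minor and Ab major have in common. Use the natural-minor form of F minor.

7

Diatonic triads of F minor (natural minor): Fm (i), Gdim (ii°), Ab (III), Bbm (iv), Cm (v), Db (VI), Eb (VII).
Diatonic triads of Ab major: Ab (I), Bbm (ii), Cm (iii), Db (IV), Eb (V), Fm (vi), Gdim (vii°).
Matching root and quality in both lists: Fm, Gdim, Ab, Bbm, Cm, Db, Eb.
That gives 7 common triads.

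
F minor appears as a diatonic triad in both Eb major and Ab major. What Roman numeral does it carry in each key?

ii in Eb major; vi in Ab major

The scale of Eb major is Eb F G Ab Bb C D; F is degree 2, and the triad built there (F-Ab-C) is minor, so it is ii.
The scale of Ab major is Ab Bb C Db Eb F G; F is degree 6, and the triad built there (F-Ab-C) is minor, so it is vi.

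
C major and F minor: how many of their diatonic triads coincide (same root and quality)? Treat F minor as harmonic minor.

Diatonic triads of C major: C major (I), D minor (ii), E minor (iii), F major (IV), G major (V), A minor (vi), B diminished (vii°).
Diatonic triads of F minor (harmonic minor): F minor (i), G diminished (ii°), Ab augmented (III+), Bb minor (iv), C major (V), Db major (VI), E diminished (vii°).
Matching root and quality in both lists: C major.
That gives 1 common triad.

1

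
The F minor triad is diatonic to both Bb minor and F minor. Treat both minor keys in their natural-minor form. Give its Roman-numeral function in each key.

v in Bb minor; i in F minor

The scale of Bb minor (natural minor) is Bb C Db Eb F Gb Ab; F is degree 5, and the triad built there (F-Ab-C) is minor, so it is v.
The scale of F minor (natural minor) is F G Ab Bb C Db Eb; F is degree 1, and the triad built there (F-Ab-C) is minor, so it is i.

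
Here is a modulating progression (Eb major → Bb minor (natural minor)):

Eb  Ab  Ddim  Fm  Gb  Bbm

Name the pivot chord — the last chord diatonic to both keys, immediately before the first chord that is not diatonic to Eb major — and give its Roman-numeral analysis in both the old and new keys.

Fm — ii in Eb major, v in Bb minor

Chords diatonic to Eb major: Eb, Fm, Gm, Ab, Bb, Cm, Ddim.
Reading the progression, the first chord not in that set is Gb, so the modulation leaves Eb major there.
The chord immediately before Gb is Fm, which is diatonic to both keys: ii in Eb major and v in Bb minor.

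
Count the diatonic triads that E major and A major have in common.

Diatonic triads of E major: E (I), F#m (ii), G#m (iii), A (IV), B (V), C#m (vi), D#dim (vii°).
Diatonic triads of A major: A (I), Bm (ii), C#m (iii), D (IV), E (V), F#m (vi), G#dim (vii°).
Matching root and quality in both lists: E, F#m, A, C#m.
That gives 4 common triads.

4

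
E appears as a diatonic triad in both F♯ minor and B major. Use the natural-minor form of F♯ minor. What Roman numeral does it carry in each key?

VII in F♯ minor; IV in B major

The scale of F♯ minor (natural minor) is F♯ G♯ A B C♯ D E; E is degree 7, and the triad built there (E-G♯-B) is major, so it is VII.
The scale of B major is B C♯ D♯ E F♯ G♯ A♯; E is degree 4, and the triad built there (E-G♯-B) is major, so it is IV.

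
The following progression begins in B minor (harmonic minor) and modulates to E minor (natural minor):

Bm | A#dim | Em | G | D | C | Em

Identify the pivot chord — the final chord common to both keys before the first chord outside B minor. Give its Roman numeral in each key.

G — VI in B minor, III in E minor

Chords diatonic to B minor: Bm, C#dim, Daug, Em, F#, G, A#dim.
Reading the progression, the first chord not in that set is D, so the modulation leaves B minor there.
The chord immediately before D is G, which is diatonic to both keys: VI in B minor and III in E minor.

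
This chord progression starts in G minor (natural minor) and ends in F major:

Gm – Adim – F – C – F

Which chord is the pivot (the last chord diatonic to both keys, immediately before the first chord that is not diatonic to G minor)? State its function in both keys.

Chords diatonic to G minor: Gm, Adim, Bb, Cm, Dm, Eb, F.
Reading the progression, the first chord not in that set is C, so the modulation leaves G minor there.
The chord immediately before C is F, which is diatonic to both keys: VII in G minor and I in F major.

F — VII in G minor, I in F major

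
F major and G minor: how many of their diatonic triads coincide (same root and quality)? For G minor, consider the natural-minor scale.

4

Diatonic triads of F major: F (I), Gm (ii), Am (iii), Bb (IV), C (V), Dm (vi), Edim (vii°).
Diatonic triads of G minor (natural minor): Gm (i), Adim (ii°), Bb (III), Cm (iv), Dm (v), Eb (VI), F (VII).
Matching root and quality in both lists: F, Gm, Bb, Dm.
That gives 4 common triads.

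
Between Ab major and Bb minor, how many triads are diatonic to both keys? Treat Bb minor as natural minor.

4

Diatonic triads of Ab major: Ab (I), Bbm (ii), Cm (iii), Db (IV), Eb (V), Fm (vi), Gdim (vii°).
Diatonic triads of Bb minor (natural minor): Bbm (i), Cdim (ii°), Db (III), Ebm (iv), Fm (v), Gb (VI), Ab (VII).
Matching root and quality in both lists: Ab, Bbm, Db, Fm.
That gives 4 common triads.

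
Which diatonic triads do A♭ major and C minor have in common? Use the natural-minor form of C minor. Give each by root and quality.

A♭, Cm, E♭, Fm

Triads in A♭ major: A♭ (I), B♭m (ii), Cm (iii), D♭ (IV), E♭ (V), Fm (vi), Gdim (vii°).
Triads in C minor (natural minor): Cm (i), Ddim (ii°), E♭ (III), Fm (iv), Gm (v), A♭ (VI), B♭ (VII).
Shared triads with their functions: A♭ (I in A♭ major, VI in C minor); Cm (iii in A♭ major, i in C minor); E♭ (V in A♭ major, III in C minor); Fm (vi in A♭ major, iv in C minor).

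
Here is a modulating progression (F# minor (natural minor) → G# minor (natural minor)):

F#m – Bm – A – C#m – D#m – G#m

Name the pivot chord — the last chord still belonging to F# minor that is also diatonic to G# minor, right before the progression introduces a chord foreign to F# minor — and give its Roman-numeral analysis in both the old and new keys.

C#m — v in F# minor, iv in G# minor

Chords diatonic to F# minor: F#m, G#dim, A, Bm, C#m, D, E.
Reading the progression, the first chord not in that set is D#m, so the modulation leaves F# minor there.
The chord immediately before D#m is C#m, which is diatonic to both keys: v in F# minor and iv in G# minor.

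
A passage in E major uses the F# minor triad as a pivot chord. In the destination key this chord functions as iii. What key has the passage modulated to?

The numeral iii denotes a minor triad on scale degree 3. With F# on degree 3, the tonic of the new key is D.
Degree 3 carries a minor triad in major keys, so the destination is D major.
Check: the diatonic triads of D major are D (I), Em (ii), F#m (iii), G (IV), A (V), Bm (vi), C#dim (vii°) — F# minor is indeed iii.

D major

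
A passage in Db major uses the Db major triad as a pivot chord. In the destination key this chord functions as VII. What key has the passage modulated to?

The numeral VII denotes a major triad on scale degree 7. With Db on degree 7, the tonic of the new key is Eb.
Degree 7 carries a major triad in natural-minor keys, so the destination is Eb minor.
Check: the diatonic triads of Eb minor (natural minor) are Ebm (i), Fdim (ii°), Gb (III), Abm (iv), Bbm (v), Cb (VI), Db (VII) — Db major is indeed VII.

Eb minor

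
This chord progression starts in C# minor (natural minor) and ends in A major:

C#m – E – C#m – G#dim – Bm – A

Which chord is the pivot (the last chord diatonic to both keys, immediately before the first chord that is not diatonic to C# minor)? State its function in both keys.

C#m — i in C# minor, iii in A major

Chords diatonic to C# minor: C#m, D#dim, E, F#m, G#m, A, B.
Reading the progression, the first chord not in that set is G#dim, so the modulation leaves C# minor there.
The chord immediately before G#dim is C#m, which is diatonic to both keys: i in C# minor and iii in A major.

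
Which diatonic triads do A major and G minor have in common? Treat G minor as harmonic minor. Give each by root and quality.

Triads in A major: A (I), Bm (ii), C#m (iii), D (IV), E (V), F#m (vi), G#dim (vii°).
Triads in G minor (harmonic minor): Gm (i), Adim (ii°), Bbaug (III+), Cm (iv), D (V), Eb (VI), F#dim (vii°).
Shared triads with their functions: D (IV in A major, V in G minor).

D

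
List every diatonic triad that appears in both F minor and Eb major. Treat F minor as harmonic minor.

Triads in F minor (harmonic minor): Fm (i), Gdim (ii°), Abaug (III+), Bbm (iv), C (V), Db (VI), Edim (vii°).
Triads in Eb major: Eb (I), Fm (ii), Gm (iii), Ab (IV), Bb (V), Cm (vi), Ddim (vii°).
Shared triads with their functions: Fm (i in F minor, ii in Eb major).

Fm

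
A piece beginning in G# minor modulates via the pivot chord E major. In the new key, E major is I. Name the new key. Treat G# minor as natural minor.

The numeral I denotes a major triad on scale degree 1. With E on degree 1, the tonic of the new key is E.
Degree 1 carries a major triad in major keys, so the destination is E major.
Check: the diatonic triads of E major are E (I), F#m (ii), G#m (iii), A (IV), B (V), C#m (vi), D#dim (vii°) — E major is indeed I.

E major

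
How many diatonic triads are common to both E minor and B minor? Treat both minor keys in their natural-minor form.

4

Diatonic triads of E minor (natural minor): Em (i), F♯dim (ii°), G (III), Am (iv), Bm (v), C (VI), D (VII).
Diatonic triads of B minor (natural minor): Bm (i), C♯dim (ii°), D (III), Em (iv), F♯m (v), G (VI), A (VII).
Matching root and quality in both lists: Em, G, Bm, D.
That gives 4 common triads.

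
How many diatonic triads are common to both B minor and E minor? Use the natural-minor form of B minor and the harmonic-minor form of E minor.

Diatonic triads of B minor (natural minor): Bm (i), C#dim (ii°), D (III), Em (iv), F#m (v), G (VI), A (VII).
Diatonic triads of E minor (harmonic minor): Em (i), F#dim (ii°), Gaug (III+), Am (iv), B (V), C (VI), D#dim (vii°).
Matching root and quality in both lists: Em.
That gives 1 common triad.

1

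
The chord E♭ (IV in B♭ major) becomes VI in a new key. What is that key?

The numeral VI denotes a major triad on scale degree 6. With E♭ on degree 6, the tonic of the new key is G.
Degree 6 carries a major triad in minor keys, so the destination is G minor.
Check: the diatonic triads of G minor (natural minor) are Gm (i), Adim (ii°), B♭ (III), Cm (iv), Dm (v), E♭ (VI), F (VII) — E♭ is indeed VI.

G minor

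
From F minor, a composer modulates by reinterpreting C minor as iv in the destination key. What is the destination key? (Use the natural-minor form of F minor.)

G minor

The numeral iv denotes a minor triad on scale degree 4. With C on degree 4, the tonic of the new key is G.
Degree 4 carries a minor triad in minor keys, so the destination is G minor.
Check: the diatonic triads of G minor (natural minor) are Gm (i), Adim (ii°), Bb (III), Cm (iv), Dm (v), Eb (VI), F (VII) — C minor is indeed iv.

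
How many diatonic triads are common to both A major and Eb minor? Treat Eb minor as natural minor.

Diatonic triads of A major: A (I), Bm (ii), C#m (iii), D (IV), E (V), F#m (vi), G#dim (vii°).
Diatonic triads of Eb minor (natural minor): Ebm (i), Fdim (ii°), Gb (III), Abm (iv), Bbm (v), Cb (VI), Db (VII).
No triad has the same root and quality in both keys.

0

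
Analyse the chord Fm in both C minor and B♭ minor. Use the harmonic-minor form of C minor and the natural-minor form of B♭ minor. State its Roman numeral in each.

The scale of C minor (harmonic minor) is C D E♭ F G A♭ B; F is degree 4, and the triad built there (F-A♭-C) is minor, so it is iv.
The scale of B♭ minor (natural minor) is B♭ C D♭ E♭ F G♭ A♭; F is degree 5, and the triad built there (F-A♭-C) is minor, so it is v.

iv in C minor; v in B♭ minor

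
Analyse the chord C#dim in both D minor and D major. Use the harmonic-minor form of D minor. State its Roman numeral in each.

vii° in D minor; vii° in D major

The scale of D minor (harmonic minor) is D E F G A Bb C#; C# is degree 7, and the triad built there (C#-E-G) is diminished, so it is vii°.
The scale of D major is D E F# G A B C#; C# is degree 7, and the triad built there (C#-E-G) is diminished, so it is vii°.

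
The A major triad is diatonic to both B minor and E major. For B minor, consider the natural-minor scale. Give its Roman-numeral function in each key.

VII in B minor; IV in E major

The scale of B minor (natural minor) is B C♯ D E F♯ G A; A is degree 7, and the triad built there (A-C♯-E) is major, so it is VII.
The scale of E major is E F♯ G♯ A B C♯ D♯; A is degree 4, and the triad built there (A-C♯-E) is major, so it is IV.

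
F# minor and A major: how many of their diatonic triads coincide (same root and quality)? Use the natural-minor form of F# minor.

7

Diatonic triads of F# minor (natural minor): F# minor (i), G# diminished (ii°), A major (III), B minor (iv), C# minor (v), D major (VI), E major (VII).
Diatonic triads of A major: A major (I), B minor (ii), C# minor (iii), D major (IV), E major (V), F# minor (vi), G# diminished (vii°).
Matching root and quality in both lists: F# minor, G# diminished, A major, B minor, C# minor, D major, E major.
That gives 7 common triads.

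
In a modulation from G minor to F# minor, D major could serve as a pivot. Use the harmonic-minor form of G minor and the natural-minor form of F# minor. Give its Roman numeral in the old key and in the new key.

V in G minor; VI in F# minor

The scale of G minor (harmonic minor) is G A Bb C D Eb F#; D is degree 5, and the triad built there (D-F#-A) is major, so it is V.
The scale of F# minor (natural minor) is F# G# A B C# D E; D is degree 6, and the triad built there (D-F#-A) is major, so it is VI.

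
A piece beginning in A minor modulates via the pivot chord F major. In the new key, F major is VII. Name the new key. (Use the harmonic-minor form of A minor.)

G minor

The numeral VII denotes a major triad on scale degree 7. With F on degree 7, the tonic of the new key is G.
Degree 7 carries a major triad in natural-minor keys, so the destination is G minor.
Check: the diatonic triads of G minor (natural minor) are Gm (i), Adim (ii°), Bb (III), Cm (iv), Dm (v), Eb (VI), F (VII) — F major is indeed VII.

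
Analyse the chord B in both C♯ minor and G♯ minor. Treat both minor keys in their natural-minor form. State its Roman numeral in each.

VII in C♯ minor; III in G♯ minor

The scale of C♯ minor (natural minor) is C♯ D♯ E F♯ G♯ A B; B is degree 7, and the triad built there (B-D♯-F♯) is major, so it is VII.
The scale of G♯ minor (natural minor) is G♯ A♯ B C♯ D♯ E F♯; B is degree 3, and the triad built there (B-D♯-F♯) is major, so it is III.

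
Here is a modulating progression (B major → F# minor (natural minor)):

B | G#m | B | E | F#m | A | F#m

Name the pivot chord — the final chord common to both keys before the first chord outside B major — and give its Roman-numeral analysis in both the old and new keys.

Chords diatonic to B major: B, C#m, D#m, E, F#, G#m, A#dim.
Reading the progression, the first chord not in that set is F#m, so the modulation leaves B major there.
The chord immediately before F#m is E, which is diatonic to both keys: IV in B major and VII in F# minor.

E — IV in B major, VII in F# minor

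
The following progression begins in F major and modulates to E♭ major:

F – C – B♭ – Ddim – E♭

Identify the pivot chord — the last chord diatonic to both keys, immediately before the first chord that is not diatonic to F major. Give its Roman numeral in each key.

B♭ — IV in F major, V in E♭ major

Chords diatonic to F major: F, Gm, Am, B♭, C, Dm, Edim.
Reading the progression, the first chord not in that set is Ddim, so the modulation leaves F major there.
The chord immediately before Ddim is B♭, which is diatonic to both keys: IV in F major and V in E♭ major.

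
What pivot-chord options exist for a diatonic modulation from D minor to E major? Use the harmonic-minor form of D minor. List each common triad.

A

Triads in D minor (harmonic minor): Dm (i), Edim (ii°), Faug (III+), Gm (iv), A (V), Bb (VI), C#dim (vii°).
Triads in E major: E (I), F#m (ii), G#m (iii), A (IV), B (V), C#m (vi), D#dim (vii°).
Shared triads with their functions: A (V in D minor, IV in E major).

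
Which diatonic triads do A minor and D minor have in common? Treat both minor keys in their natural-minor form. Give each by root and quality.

Am, C, Dm, F

Triads in A minor (natural minor): A minor (i), B diminished (ii°), C major (III), D minor (iv), E minor (v), F major (VI), G major (VII).
Triads in D minor (natural minor): D minor (i), E diminished (ii°), F major (III), G minor (iv), A minor (v), Bb major (VI), C major (VII).
Shared triads with their functions: A minor (i in A minor, v in D minor); C major (III in A minor, VII in D minor); D minor (iv in A minor, i in D minor); F major (VI in A minor, III in D minor).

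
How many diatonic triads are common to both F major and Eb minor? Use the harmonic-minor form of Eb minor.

Diatonic triads of F major: F (I), Gm (ii), Am (iii), Bb (IV), C (V), Dm (vi), Edim (vii°).
Diatonic triads of Eb minor (harmonic minor): Ebm (i), Fdim (ii°), Gbaug (III+), Abm (iv), Bb (V), Cb (VI), Ddim (vii°).
Matching root and quality in both lists: Bb.
That gives 1 common triad.

1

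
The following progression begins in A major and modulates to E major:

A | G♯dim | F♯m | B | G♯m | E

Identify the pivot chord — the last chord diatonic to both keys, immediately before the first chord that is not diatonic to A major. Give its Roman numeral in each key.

F♯m — vi in A major, ii in E major

Chords diatonic to A major: A, Bm, C♯m, D, E, F♯m, G♯dim.
Reading the progression, the first chord not in that set is B, so the modulation leaves A major there.
The chord immediately before B is F♯m, which is diatonic to both keys: vi in A major and ii in E major.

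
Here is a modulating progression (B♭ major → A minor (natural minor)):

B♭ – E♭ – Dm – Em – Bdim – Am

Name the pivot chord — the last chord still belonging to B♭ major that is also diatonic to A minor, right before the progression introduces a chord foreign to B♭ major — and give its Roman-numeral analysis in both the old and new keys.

Chords diatonic to B♭ major: B♭, Cm, Dm, E♭, F, Gm, Adim.
Reading the progression, the first chord not in that set is Em, so the modulation leaves B♭ major there.
The chord immediately before Em is Dm, which is diatonic to both keys: iii in B♭ major and iv in A minor.

Dm — iii in B♭ major, iv in A minor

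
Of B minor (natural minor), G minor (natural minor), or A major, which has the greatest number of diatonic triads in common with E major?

Triads of E major: E (I), F♯m (ii), G♯m (iii), A (IV), B (V), C♯m (vi), D♯dim (vii°).
B minor (natural minor) shares 2: F♯m, A.
G minor (natural minor) shares 0: none.
A major shares 4: E, F♯m, A, C♯m.
The most common triads (4) are shared with A major.

A major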